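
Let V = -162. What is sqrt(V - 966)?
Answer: 2*I*sqrt(282) ≈ 33.586*I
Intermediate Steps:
sqrt(V - 966) = sqrt(-162 - 966) = sqrt(-1128) = 2*I*sqrt(282)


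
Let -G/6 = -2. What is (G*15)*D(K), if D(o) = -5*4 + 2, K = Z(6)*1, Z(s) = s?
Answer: -3240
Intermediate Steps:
K = 6 (K = 6*1 = 6)
D(o) = -18 (D(o) = -20 + 2 = -18)
G = 12 (G = -6*(-2) = 12)
(G*15)*D(K) = (12*15)*(-18) = 180*(-18) = -3240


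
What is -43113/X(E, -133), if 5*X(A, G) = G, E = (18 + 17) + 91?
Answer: 30795/19 ≈ 1620.8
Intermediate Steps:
E = 126 (E = 35 + 91 = 126)
X(A, G) = G/5
-43113/X(E, -133) = -43113/((1/5)*(-133)) = -43113/(-133/5) = -43113*(-5/133) = 30795/19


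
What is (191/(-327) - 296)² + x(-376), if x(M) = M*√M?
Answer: 9405702289/106929 - 752*I*√94 ≈ 87962.0 - 7290.9*I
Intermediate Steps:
x(M) = M^(3/2)
(191/(-327) - 296)² + x(-376) = (191/(-327) - 296)² + (-376)^(3/2) = (191*(-1/327) - 296)² - 752*I*√94 = (-191/327 - 296)² - 752*I*√94 = (-96983/327)² - 752*I*√94 = 9405702289/106929 - 752*I*√94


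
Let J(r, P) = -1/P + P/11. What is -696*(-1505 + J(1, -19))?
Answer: 219166920/209 ≈ 1.0486e+6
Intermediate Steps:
J(r, P) = -1/P + P/11 (J(r, P) = -1/P + P*(1/11) = -1/P + P/11)
-696*(-1505 + J(1, -19)) = -696*(-1505 + (-1/(-19) + (1/11)*(-19))) = -696*(-1505 + (-1*(-1/19) - 19/11)) = -696*(-1505 + (1/19 - 19/11)) = -696*(-1505 - 350/209) = -696*(-314895/209) = 219166920/209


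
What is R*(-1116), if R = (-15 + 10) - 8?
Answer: 14508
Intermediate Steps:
R = -13 (R = -5 - 8 = -13)
R*(-1116) = -13*(-1116) = 14508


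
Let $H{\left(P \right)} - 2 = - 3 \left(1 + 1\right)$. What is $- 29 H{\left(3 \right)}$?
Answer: $116$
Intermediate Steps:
$H{\left(P \right)} = -4$ ($H{\left(P \right)} = 2 - 3 \left(1 + 1\right) = 2 - 6 = -4$)
$- 29 H{\left(3 \right)} = \left(-29\right) \left(-4\right) = 116$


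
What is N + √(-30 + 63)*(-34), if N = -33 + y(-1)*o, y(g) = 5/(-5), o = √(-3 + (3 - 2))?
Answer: -33 - 34*√33 - I*√2 ≈ -228.32 - 1.4142*I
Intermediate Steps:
o = I*√2 (o = √(-3 + 1) = √(-2) = I*√2 ≈ 1.4142*I)
y(g) = -1 (y(g) = 5*(-⅕) = -1)
N = -33 - I*√2 ≈ -33.0 - 1.4142*I
N + √(-30 + 63)*(-34) = (-33 - I*√2) + √(-30 + 63)*(-34) = (-33 - I*√2) + √33*(-34) = (-33 - I*√2) - 34*√33 = -33 - 34*√33 - I*√2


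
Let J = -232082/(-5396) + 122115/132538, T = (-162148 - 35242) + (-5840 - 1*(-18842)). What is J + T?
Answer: -2354254966678/12770983 ≈ -1.8434e+5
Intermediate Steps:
T = -184388 (T = -197390 + (-5840 + 18842) = -197390 + 13002 = -184388)
J = 561046726/12770983 (J = -232082*(-1/5396) + 122115*(1/132538) = 116041/2698 + 17445/18934 = 561046726/12770983 ≈ 43.931)
J + T = 561046726/12770983 - 184388 = -2354254966678/12770983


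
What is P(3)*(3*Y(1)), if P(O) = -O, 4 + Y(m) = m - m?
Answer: 36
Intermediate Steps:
Y(m) = -4 (Y(m) = -4 + (m - m) = -4 + 0 = -4)
P(3)*(3*Y(1)) = (-1*3)*(3*(-4)) = -3*(-12) = 36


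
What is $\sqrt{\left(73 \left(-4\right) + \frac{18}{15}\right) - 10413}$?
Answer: $\frac{i \sqrt{267595}}{5} \approx 103.46 i$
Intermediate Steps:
$\sqrt{\left(73 \left(-4\right) + \frac{18}{15}\right) - 10413} = \sqrt{\left(-292 + 18 \cdot \frac{1}{15}\right) - 10413} = \sqrt{\left(-292 + \frac{6}{5}\right) - 10413} = \sqrt{- \frac{1454}{5} - 10413} = \sqrt{- \frac{53519}{5}} = \frac{i \sqrt{267595}}{5}$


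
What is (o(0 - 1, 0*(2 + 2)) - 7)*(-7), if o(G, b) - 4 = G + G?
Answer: 35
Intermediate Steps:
o(G, b) = 4 + 2*G (o(G, b) = 4 + (G + G) = 4 + 2*G)
(o(0 - 1, 0*(2 + 2)) - 7)*(-7) = ((4 + 2*(0 - 1)) - 7)*(-7) = ((4 + 2*(-1)) - 7)*(-7) = ((4 - 2) - 7)*(-7) = (2 - 7)*(-7) = -5*(-7) = 35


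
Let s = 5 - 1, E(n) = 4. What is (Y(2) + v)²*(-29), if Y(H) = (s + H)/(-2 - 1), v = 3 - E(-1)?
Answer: -261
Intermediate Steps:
s = 4
v = -1 (v = 3 - 1*4 = 3 - 4 = -1)
Y(H) = -4/3 - H/3 (Y(H) = (4 + H)/(-2 - 1) = (4 + H)/(-3) = (4 + H)*(-⅓) = -4/3 - H/3)
(Y(2) + v)²*(-29) = ((-4/3 - ⅓*2) - 1)²*(-29) = ((-4/3 - ⅔) - 1)²*(-29) = (-2 - 1)²*(-29) = (-3)²*(-29) = 9*(-29) = -261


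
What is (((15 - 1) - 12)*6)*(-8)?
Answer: -96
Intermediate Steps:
(((15 - 1) - 12)*6)*(-8) = ((14 - 12)*6)*(-8) = (2*6)*(-8) = 12*(-8) = -96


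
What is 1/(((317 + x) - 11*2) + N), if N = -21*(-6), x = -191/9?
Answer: 9/3598 ≈ 0.0025014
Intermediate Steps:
x = -191/9 (x = -191*⅑ = -191/9 ≈ -21.222)
N = 126
1/(((317 + x) - 11*2) + N) = 1/(((317 - 191/9) - 11*2) + 126) = 1/((2662/9 - 22) + 126) = 1/(2464/9 + 126) = 1/(3598/9) = 9/3598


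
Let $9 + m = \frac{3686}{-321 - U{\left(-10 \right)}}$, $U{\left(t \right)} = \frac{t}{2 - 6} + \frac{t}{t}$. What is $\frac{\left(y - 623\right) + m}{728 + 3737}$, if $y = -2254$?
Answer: $- \frac{1880386}{2897785} \approx -0.6489$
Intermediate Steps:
$U{\left(t \right)} = 1 - \frac{t}{4}$ ($U{\left(t \right)} = \frac{t}{-4} + 1 = t \left(- \frac{1}{4}\right) + 1 = - \frac{t}{4} + 1 = 1 - \frac{t}{4}$)
$m = - \frac{13213}{649}$ ($m = -9 + \frac{3686}{-321 - \left(1 - - \frac{5}{2}\right)} = -9 + \frac{3686}{-321 - \left(1 + \frac{5}{2}\right)} = -9 + \frac{3686}{-321 - \frac{7}{2}} = -9 + \frac{3686}{- \frac{649}{2}} = -9 + 3686 \left(- \frac{2}{649}\right) = -9 - \frac{7372}{649} = - \frac{13213}{649} \approx -20.359$)
$\frac{\left(y - 623\right) + m}{728 + 3737} = \frac{\left(-2254 - 623\right) - \frac{13213}{649}}{728 + 3737} = \frac{\left(-2254 - 623\right) - \frac{13213}{649}}{4465} = \left(-2877 - \frac{13213}{649}\right) \frac{1}{4465} = \left(- \frac{1880386}{649}\right) \frac{1}{4465} = - \frac{1880386}{2897785}$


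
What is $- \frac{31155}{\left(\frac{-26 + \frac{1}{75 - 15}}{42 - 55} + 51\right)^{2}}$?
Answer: $- \frac{282906000}{25506163} \approx -11.092$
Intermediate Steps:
$- \frac{31155}{\left(\frac{-26 + \frac{1}{75 - 15}}{42 - 55} + 51\right)^{2}} = - \frac{31155}{\left(\frac{-26 + \frac{1}{60}}{-13} + 51\right)^{2}} = - \frac{31155}{\left(\left(-26 + \frac{1}{60}\right) \left(- \frac{1}{13}\right) + 51\right)^{2}} = - \frac{31155}{\left(\left(- \frac{1559}{60}\right) \left(- \frac{1}{13}\right) + 51\right)^{2}} = - \frac{31155}{\left(\frac{1559}{780} + 51\right)^{2}} = - \frac{31155}{\left(\frac{41339}{780}\right)^{2}} = - \frac{31155}{\frac{1708912921}{608400}} = \left(-31155\right) \frac{608400}{1708912921} = - \frac{282906000}{25506163}$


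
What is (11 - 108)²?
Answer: 9409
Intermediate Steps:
(11 - 108)² = (-97)² = 9409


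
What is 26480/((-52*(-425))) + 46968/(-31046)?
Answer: -284072/902785 ≈ -0.31466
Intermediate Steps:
26480/((-52*(-425))) + 46968/(-31046) = 26480/22100 + 46968*(-1/31046) = 26480*(1/22100) - 1236/817 = 1324/1105 - 1236/817 = -284072/902785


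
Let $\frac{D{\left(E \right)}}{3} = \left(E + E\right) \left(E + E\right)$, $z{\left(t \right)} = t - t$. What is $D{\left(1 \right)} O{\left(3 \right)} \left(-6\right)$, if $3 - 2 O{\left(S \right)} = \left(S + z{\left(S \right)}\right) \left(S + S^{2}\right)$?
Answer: $1188$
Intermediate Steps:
$z{\left(t \right)} = 0$
$D{\left(E \right)} = 12 E^{2}$ ($D{\left(E \right)} = 3 \left(E + E\right) \left(E + E\right) = 3 \cdot 2 E 2 E = 3 \cdot 4 E^{2} = 12 E^{2}$)
$O{\left(S \right)} = \frac{3}{2} - \frac{S \left(S + S^{2}\right)}{2}$ ($O{\left(S \right)} = \frac{3}{2} - \frac{\left(S + 0\right) \left(S + S^{2}\right)}{2} = \frac{3}{2} - \frac{S \left(S + S^{2}\right)}{2}$)
$D{\left(1 \right)} O{\left(3 \right)} \left(-6\right) = 12 \cdot 1^{2} \left(\frac{3}{2} - \frac{3^{2}}{2} - \frac{3^{3}}{2}\right) \left(-6\right) = 12 \cdot 1 \left(\frac{3}{2} - \frac{9}{2} - \frac{27}{2}\right) \left(-6\right) = 12 \left(\frac{3}{2} - \frac{9}{2} - \frac{27}{2}\right) \left(-6\right) = 12 \left(- \frac{33}{2}\right) \left(-6\right) = \left(-198\right) \left(-6\right) = 1188$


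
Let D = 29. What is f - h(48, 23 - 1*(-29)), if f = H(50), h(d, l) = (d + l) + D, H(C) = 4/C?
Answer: -3223/25 ≈ -128.92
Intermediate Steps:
h(d, l) = 29 + d + l (h(d, l) = (d + l) + 29 = 29 + d + l)
f = 2/25 (f = 4/50 = 4*(1/50) = 2/25 ≈ 0.080000)
f - h(48, 23 - 1*(-29)) = 2/25 - (29 + 48 + (23 - 1*(-29))) = 2/25 - (29 + 48 + (23 + 29)) = 2/25 - (29 + 48 + 52) = 2/25 - 1*129 = 2/25 - 129 = -3223/25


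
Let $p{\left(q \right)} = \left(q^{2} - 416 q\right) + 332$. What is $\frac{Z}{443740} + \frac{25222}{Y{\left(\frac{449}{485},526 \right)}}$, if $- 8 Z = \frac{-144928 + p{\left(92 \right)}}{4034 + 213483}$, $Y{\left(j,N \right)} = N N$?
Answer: $\frac{1217229265874949}{13352521209870040} \approx 0.091161$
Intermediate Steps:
$p{\left(q \right)} = 332 + q^{2} - 416 q$
$Y{\left(j,N \right)} = N^{2}$
$Z = \frac{43601}{435034}$ ($Z = - \frac{\left(-144928 + \left(332 + 92^{2} - 38272\right)\right) \frac{1}{4034 + 213483}}{8} = - \frac{\left(-144928 + \left(332 + 8464 - 38272\right)\right) \frac{1}{217517}}{8} = - \frac{\left(-144928 - 29476\right) \frac{1}{217517}}{8} = - \frac{\left(-174404\right) \frac{1}{217517}}{8} = \left(- \frac{1}{8}\right) \left(- \frac{174404}{217517}\right) = \frac{43601}{435034} \approx 0.10022$)
$\frac{Z}{443740} + \frac{25222}{Y{\left(\frac{449}{485},526 \right)}} = \frac{43601}{435034 \cdot 443740} + \frac{25222}{526^{2}} = \frac{43601}{435034} \cdot \frac{1}{443740} + \frac{25222}{276676} = \frac{43601}{193041987160} + 25222 \cdot \frac{1}{276676} = \frac{43601}{193041987160} + \frac{12611}{138338} = \frac{1217229265874949}{13352521209870040}$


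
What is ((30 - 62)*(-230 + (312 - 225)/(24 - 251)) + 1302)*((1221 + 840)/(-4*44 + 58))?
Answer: -2029114269/13393 ≈ -1.5151e+5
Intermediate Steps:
((30 - 62)*(-230 + (312 - 225)/(24 - 251)) + 1302)*((1221 + 840)/(-4*44 + 58)) = (-32*(-230 + 87/(-227)) + 1302)*(2061/(-176 + 58)) = (-32*(-230 + 87*(-1/227)) + 1302)*(2061/(-118)) = (-32*(-230 - 87/227) + 1302)*(2061*(-1/118)) = (-32*(-52297/227) + 1302)*(-2061/118) = (1673504/227 + 1302)*(-2061/118) = (1969058/227)*(-2061/118) = -2029114269/13393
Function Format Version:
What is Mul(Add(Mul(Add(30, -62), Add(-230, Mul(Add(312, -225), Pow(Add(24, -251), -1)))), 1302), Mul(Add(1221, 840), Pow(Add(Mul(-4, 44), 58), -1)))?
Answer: Rational(-2029114269, 13393) ≈ -1.5151e+5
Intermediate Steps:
Mul(Add(Mul(Add(30, -62), Add(-230, Mul(Add(312, -225), Pow(Add(24, -251), -1)))), 1302), Mul(Add(1221, 840), Pow(Add(Mul(-4, 44), 58), -1))) = Mul(Add(Mul(-32, Add(-230, Mul(87, Pow(-227, -1)))), 1302), Mul(2061, Pow(Add(-176, 58), -1))) = Mul(Add(Mul(-32, Add(-230, Mul(87, Rational(-1, 227)))), 1302), Mul(2061, Pow(-118, -1))) = Mul(Add(Mul(-32, Add(-230, Rational(-87, 227))), 1302), Mul(2061, Rational(-1, 118))) = Mul(Add(Mul(-32, Rational(-52297, 227)), 1302), Rational(-2061, 118)) = Mul(Add(Rational(1673504, 227), 1302), Rational(-2061, 118)) = Mul(Rational(1969058, 227), Rational(-2061, 118)) = Rational(-2029114269, 13393)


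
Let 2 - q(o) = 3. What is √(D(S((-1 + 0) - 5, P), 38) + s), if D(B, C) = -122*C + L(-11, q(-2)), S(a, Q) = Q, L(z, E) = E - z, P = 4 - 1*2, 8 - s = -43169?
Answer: √38551 ≈ 196.34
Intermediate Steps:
s = 43177 (s = 8 - 1*(-43169) = 8 + 43169 = 43177)
q(o) = -1 (q(o) = 2 - 1*3 = 2 - 3 = -1)
P = 2 (P = 4 - 2 = 2)
D(B, C) = 10 - 122*C (D(B, C) = -122*C + (-1 - 1*(-11)) = -122*C + (-1 + 11) = -122*C + 10 = 10 - 122*C)
√(D(S((-1 + 0) - 5, P), 38) + s) = √((10 - 122*38) + 43177) = √((10 - 4636) + 43177) = √(-4626 + 43177) = √38551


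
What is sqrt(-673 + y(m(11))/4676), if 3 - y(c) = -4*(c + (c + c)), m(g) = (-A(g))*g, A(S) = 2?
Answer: I*sqrt(3679087321)/2338 ≈ 25.943*I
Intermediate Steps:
m(g) = -2*g (m(g) = (-1*2)*g = -2*g)
y(c) = 3 + 12*c (y(c) = 3 - (-4)*(c + (c + c)) = 3 - (-4)*(c + 2*c) = 3 - (-4)*3*c = 3 - (-12)*c = 3 + 12*c)
sqrt(-673 + y(m(11))/4676) = sqrt(-673 + (3 + 12*(-2*11))/4676) = sqrt(-673 + (3 + 12*(-22))*(1/4676)) = sqrt(-673 + (3 - 264)*(1/4676)) = sqrt(-673 - 261*1/4676) = sqrt(-673 - 261/4676) = sqrt(-3147209/4676) = I*sqrt(3679087321)/2338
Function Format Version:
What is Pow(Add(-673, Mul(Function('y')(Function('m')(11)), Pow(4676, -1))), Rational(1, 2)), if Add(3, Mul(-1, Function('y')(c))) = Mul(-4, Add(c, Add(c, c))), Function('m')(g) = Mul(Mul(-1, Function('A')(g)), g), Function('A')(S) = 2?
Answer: Mul(Rational(1, 2338), I, Pow(3679087321, Rational(1, 2))) ≈ Mul(25.943, I)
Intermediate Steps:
Function('m')(g) = Mul(-2, g) (Function('m')(g) = Mul(Mul(-1, 2), g) = Mul(-2, g))
Function('y')(c) = Add(3, Mul(12, c)) (Function('y')(c) = Add(3, Mul(-1, Mul(-4, Add(c, Add(c, c))))) = Add(3, Mul(-1, Mul(-4, Add(c, Mul(2, c))))) = Add(3, Mul(-1, Mul(-4, Mul(3, c)))) = Add(3, Mul(-1, Mul(-12, c))) = Add(3, Mul(12, c)))
Pow(Add(-673, Mul(Function('y')(Function('m')(11)), Pow(4676, -1))), Rational(1, 2)) = Pow(Add(-673, Mul(Add(3, Mul(12, Mul(-2, 11))), Pow(4676, -1))), Rational(1, 2)) = Pow(Add(-673, Mul(Add(3, Mul(12, -22)), Rational(1, 4676))), Rational(1, 2)) = Pow(Add(-673, Mul(Add(3, -264), Rational(1, 4676))), Rational(1, 2)) = Pow(Add(-673, Mul(-261, Rational(1, 4676))), Rational(1, 2)) = Pow(Add(-673, Rational(-261, 4676)), Rational(1, 2)) = Pow(Rational(-3147209, 4676), Rational(1, 2)) = Mul(Rational(1, 2338), I, Pow(3679087321, Rational(1, 2)))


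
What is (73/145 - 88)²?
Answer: 160959969/21025 ≈ 7655.6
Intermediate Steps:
(73/145 - 88)² = (-12687/145)² = 160959969/21025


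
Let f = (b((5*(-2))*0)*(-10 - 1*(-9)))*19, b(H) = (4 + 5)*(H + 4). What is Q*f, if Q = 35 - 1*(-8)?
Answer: -29412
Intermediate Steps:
Q = 43 (Q = 35 + 8 = 43)
b(H) = 36 + 9*H (b(H) = 9*(4 + H) = 36 + 9*H)
f = -684 (f = ((36 + 9*((5*(-2))*0))*(-10 - 1*(-9)))*19 = ((36 + 9*(-10*0))*(-10 + 9))*19 = ((36 + 9*0)*(-1))*19 = ((36 + 0)*(-1))*19 = (36*(-1))*19 = -36*19 = -684)
Q*f = 43*(-684) = -29412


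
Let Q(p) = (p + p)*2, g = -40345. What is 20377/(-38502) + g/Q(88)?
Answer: -780267947/6776352 ≈ -115.15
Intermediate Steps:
Q(p) = 4*p (Q(p) = (2*p)*2 = 4*p)
20377/(-38502) + g/Q(88) = 20377/(-38502) - 40345/(4*88) = 20377*(-1/38502) - 40345/352 = -20377/38502 - 40345*1/352 = -20377/38502 - 40345/352 = -780267947/6776352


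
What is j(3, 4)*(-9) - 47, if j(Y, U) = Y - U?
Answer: -38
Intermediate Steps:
j(3, 4)*(-9) - 47 = (3 - 1*4)*(-9) - 47 = (3 - 4)*(-9) - 47 = -1*(-9) - 47 = 9 - 47 = -38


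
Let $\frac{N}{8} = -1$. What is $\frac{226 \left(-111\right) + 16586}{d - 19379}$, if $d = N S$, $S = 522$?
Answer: $\frac{1700}{4711} \approx 0.36086$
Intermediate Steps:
$N = -8$ ($N = 8 \left(-1\right) = -8$)
$d = -4176$ ($d = \left(-8\right) 522 = -4176$)
$\frac{226 \left(-111\right) + 16586}{d - 19379} = \frac{226 \left(-111\right) + 16586}{-4176 - 19379} = \frac{-25086 + 16586}{-23555} = \left(-8500\right) \left(- \frac{1}{23555}\right) = \frac{1700}{4711}$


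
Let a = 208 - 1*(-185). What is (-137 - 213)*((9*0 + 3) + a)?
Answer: -138600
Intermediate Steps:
a = 393 (a = 208 + 185 = 393)
(-137 - 213)*((9*0 + 3) + a) = (-137 - 213)*((9*0 + 3) + 393) = -350*((0 + 3) + 393) = -350*(3 + 393) = -350*396 = -138600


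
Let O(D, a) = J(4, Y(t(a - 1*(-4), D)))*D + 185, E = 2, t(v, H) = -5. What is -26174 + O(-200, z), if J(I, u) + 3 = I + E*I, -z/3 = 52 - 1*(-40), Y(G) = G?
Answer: -27789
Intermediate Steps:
z = -276 (z = -3*(52 - 1*(-40)) = -3*(52 + 40) = -3*92 = -276)
J(I, u) = -3 + 3*I (J(I, u) = -3 + (I + 2*I) = -3 + 3*I)
O(D, a) = 185 + 9*D (O(D, a) = (-3 + 3*4)*D + 185 = (-3 + 12)*D + 185 = 9*D + 185 = 185 + 9*D)
-26174 + O(-200, z) = -26174 + (185 + 9*(-200)) = -26174 + (185 - 1800) = -26174 - 1615 = -27789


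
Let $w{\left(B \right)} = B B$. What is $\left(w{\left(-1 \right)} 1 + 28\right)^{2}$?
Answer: $841$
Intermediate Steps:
$w{\left(B \right)} = B^{2}$
$\left(w{\left(-1 \right)} 1 + 28\right)^{2} = \left(\left(-1\right)^{2} \cdot 1 + 28\right)^{2} = \left(1 \cdot 1 + 28\right)^{2} = \left(1 + 28\right)^{2} = 29^{2} = 841$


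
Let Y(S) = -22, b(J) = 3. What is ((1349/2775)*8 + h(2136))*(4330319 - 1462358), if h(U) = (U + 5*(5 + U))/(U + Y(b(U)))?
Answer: 55875588403181/1955450 ≈ 2.8574e+7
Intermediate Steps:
h(U) = (25 + 6*U)/(-22 + U) (h(U) = (U + 5*(5 + U))/(U - 22) = (U + (25 + 5*U))/(-22 + U) = (25 + 6*U)/(-22 + U))
((1349/2775)*8 + h(2136))*(4330319 - 1462358) = ((1349/2775)*8 + (25 + 6*2136)/(-22 + 2136))*(4330319 - 1462358) = ((1349*(1/2775))*8 + (25 + 12816)/2114)*2867961 = ((1349/2775)*8 + (1/2114)*12841)*2867961 = (10792/2775 + 12841/2114)*2867961 = (58448063/5866350)*2867961 = 55875588403181/1955450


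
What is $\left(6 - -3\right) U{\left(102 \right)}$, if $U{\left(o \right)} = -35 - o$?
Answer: $-1233$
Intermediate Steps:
$\left(6 - -3\right) U{\left(102 \right)} = \left(6 - -3\right) \left(-35 - 102\right) = \left(6 + 3\right) \left(-35 - 102\right) = 9 \left(-137\right) = -1233$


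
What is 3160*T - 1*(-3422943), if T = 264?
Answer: 4257183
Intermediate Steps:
3160*T - 1*(-3422943) = 3160*264 - 1*(-3422943) = 834240 + 3422943 = 4257183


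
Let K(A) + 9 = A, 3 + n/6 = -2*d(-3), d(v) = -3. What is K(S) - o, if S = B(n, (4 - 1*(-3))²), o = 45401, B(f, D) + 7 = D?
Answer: -45368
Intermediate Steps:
n = 18 (n = -18 + 6*(-2*(-3)) = -18 + 6*6 = -18 + 36 = 18)
B(f, D) = -7 + D
S = 42 (S = -7 + (4 - 1*(-3))² = -7 + (4 + 3)² = -7 + 7² = -7 + 49 = 42)
K(A) = -9 + A
K(S) - o = (-9 + 42) - 1*45401 = 33 - 45401 = -45368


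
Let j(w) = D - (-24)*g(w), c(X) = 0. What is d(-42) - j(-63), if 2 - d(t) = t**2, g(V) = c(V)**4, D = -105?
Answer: -1657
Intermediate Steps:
g(V) = 0 (g(V) = 0**4 = 0)
d(t) = 2 - t**2
j(w) = -105 (j(w) = -105 - (-24)*0 = -105 - 1*0 = -105 + 0 = -105)
d(-42) - j(-63) = (2 - 1*(-42)**2) - 1*(-105) = (2 - 1*1764) + 105 = (2 - 1764) + 105 = -1762 + 105 = -1657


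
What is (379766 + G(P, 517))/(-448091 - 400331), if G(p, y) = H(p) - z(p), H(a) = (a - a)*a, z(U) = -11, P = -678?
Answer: -379777/848422 ≈ -0.44763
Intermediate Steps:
H(a) = 0 (H(a) = 0*a = 0)
G(p, y) = 11 (G(p, y) = 0 - 1*(-11) = 0 + 11 = 11)
(379766 + G(P, 517))/(-448091 - 400331) = (379766 + 11)/(-448091 - 400331) = 379777/(-848422) = 379777*(-1/848422) = -379777/848422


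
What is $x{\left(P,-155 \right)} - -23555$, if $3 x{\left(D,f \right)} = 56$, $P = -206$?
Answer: $\frac{70721}{3} \approx 23574.0$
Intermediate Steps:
$x{\left(D,f \right)} = \frac{56}{3}$ ($x{\left(D,f \right)} = \frac{1}{3} \cdot 56 = \frac{56}{3}$)
$x{\left(P,-155 \right)} - -23555 = \frac{56}{3} - -23555 = \frac{56}{3} + 23555 = \frac{70721}{3}$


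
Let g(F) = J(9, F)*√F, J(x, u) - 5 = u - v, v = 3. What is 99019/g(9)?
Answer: 99019/33 ≈ 3000.6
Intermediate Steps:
J(x, u) = 2 + u (J(x, u) = 5 + (u - 1*3) = 5 + (u - 3) = 5 + (-3 + u) = 2 + u)
g(F) = √F*(2 + F) (g(F) = (2 + F)*√F = √F*(2 + F))
99019/g(9) = 99019/((√9*(2 + 9))) = 99019/((3*11)) = 99019/33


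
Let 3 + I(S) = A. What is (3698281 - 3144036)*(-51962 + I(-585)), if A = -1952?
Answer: -29883227665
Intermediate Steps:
I(S) = -1955 (I(S) = -3 - 1952 = -1955)
(3698281 - 3144036)*(-51962 + I(-585)) = (3698281 - 3144036)*(-51962 - 1955) = 554245*(-53917) = -29883227665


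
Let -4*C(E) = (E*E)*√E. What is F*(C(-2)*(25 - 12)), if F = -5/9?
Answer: 65*I*√2/9 ≈ 10.214*I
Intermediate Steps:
C(E) = -E^(5/2)/4 (C(E) = -E*E*√E/4 = -E²*√E/4 = -E^(5/2)/4)
F = -5/9 (F = -5*⅑ = -5/9 ≈ -0.55556)
F*(C(-2)*(25 - 12)) = -5*(-I*√2)*(25 - 12)/9 = -5*(-I*√2)*13/9 = -(-65)*I*√2/9 = 65*I*√2/9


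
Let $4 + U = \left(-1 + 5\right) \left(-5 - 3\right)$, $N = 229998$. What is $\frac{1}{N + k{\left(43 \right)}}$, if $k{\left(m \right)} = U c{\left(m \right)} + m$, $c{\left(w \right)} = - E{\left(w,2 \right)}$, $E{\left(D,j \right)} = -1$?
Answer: $\frac{1}{230005} \approx 4.3477 \cdot 10^{-6}$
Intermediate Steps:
$U = -36$ ($U = -4 + \left(-1 + 5\right) \left(-5 - 3\right) = -4 + 4 \left(-8\right) = -4 - 32 = -36$)
$c{\left(w \right)} = 1$ ($c{\left(w \right)} = \left(-1\right) \left(-1\right) = 1$)
$k{\left(m \right)} = -36 + m$ ($k{\left(m \right)} = \left(-36\right) 1 + m = -36 + m$)
$\frac{1}{N + k{\left(43 \right)}} = \frac{1}{229998 + \left(-36 + 43\right)} = \frac{1}{229998 + 7} = \frac{1}{230005}$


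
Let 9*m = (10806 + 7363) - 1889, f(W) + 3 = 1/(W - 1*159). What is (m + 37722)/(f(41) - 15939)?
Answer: -41981804/16930413 ≈ -2.4797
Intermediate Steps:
f(W) = -3 + 1/(-159 + W) (f(W) = -3 + 1/(W - 1*159) = -3 + 1/(W - 159) = -3 + 1/(-159 + W))
m = 16280/9 (m = ((10806 + 7363) - 1889)/9 = (18169 - 1889)/9 = (1/9)*16280 = 16280/9 ≈ 1808.9)
(m + 37722)/(f(41) - 15939) = (16280/9 + 37722)/((478 - 3*41)/(-159 + 41) - 15939) = 355778/(9*((478 - 123)/(-118) - 15939)) = 355778/(9*(-1/118*355 - 15939)) = 355778/(9*(-355/118 - 15939)) = 355778/(9*(-1881157/118)) = (355778/9)*(-118/1881157) = -41981804/16930413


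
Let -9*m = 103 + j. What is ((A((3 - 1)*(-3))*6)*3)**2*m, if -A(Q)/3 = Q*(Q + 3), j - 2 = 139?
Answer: -25614144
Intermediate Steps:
j = 141 (j = 2 + 139 = 141)
m = -244/9 (m = -(103 + 141)/9 = -1/9*244 = -244/9 ≈ -27.111)
A(Q) = -3*Q*(3 + Q) (A(Q) = -3*Q*(Q + 3) = -3*Q*(3 + Q))
((A((3 - 1)*(-3))*6)*3)**2*m = ((-3*(3 - 1)*(-3)*(3 + (3 - 1)*(-3))*6)*3)**2*(-244/9) = ((-3*2*(-3)*(3 + 2*(-3))*6)*3)**2*(-244/9) = ((-3*(-6)*(3 - 6)*6)*3)**2*(-244/9) = ((-3*(-6)*(-3)*6)*3)**2*(-244/9) = (-54*6*3)**2*(-244/9) = (-324*3)**2*(-244/9) = (-972)**2*(-244/9) = 944784*(-244/9) = -25614144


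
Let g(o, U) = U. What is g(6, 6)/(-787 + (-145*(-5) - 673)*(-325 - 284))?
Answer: -6/32455 ≈ -0.00018487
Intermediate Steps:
g(6, 6)/(-787 + (-145*(-5) - 673)*(-325 - 284)) = 6/(-787 + (-145*(-5) - 673)*(-325 - 284)) = 6/(-787 + (725 - 673)*(-609)) = 6/(-787 + 52*(-609)) = 6/(-787 - 31668) = 6/(-32455) = 6*(-1/32455) = -6/32455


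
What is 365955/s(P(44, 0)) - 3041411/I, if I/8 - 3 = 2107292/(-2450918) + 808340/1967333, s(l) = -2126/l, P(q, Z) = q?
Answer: -8190575875870896362011/52302770074203432 ≈ -1.5660e+5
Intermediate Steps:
I = 49202982195864/2410885930847 (I = 24 + 8*(2107292/(-2450918) + 808340/1967333) = 24 + 8*(2107292*(-1/2450918) + 808340*(1/1967333)) = 24 + 8*(-1053646/1225459 + 808340/1967333) = 24 + 8*(-1082285018058/2410885930847) = 24 - 8658280144464/2410885930847 = 49202982195864/2410885930847 ≈ 20.409)
365955/s(P(44, 0)) - 3041411/I = 365955/((-2126/44)) - 3041411/49202982195864/2410885930847 = 365955/((-2126*1/44)) - 3041411*2410885930847/49202982195864 = 365955/(-1063/22) - 7332494989823305117/49202982195864 = 365955*(-22/1063) - 7332494989823305117/49202982195864 = -8051010/1063 - 7332494989823305117/49202982195864 = -8190575875870896362011/52302770074203432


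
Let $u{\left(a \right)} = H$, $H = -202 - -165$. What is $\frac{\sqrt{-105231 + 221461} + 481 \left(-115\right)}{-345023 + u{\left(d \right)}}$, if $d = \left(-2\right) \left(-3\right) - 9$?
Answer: $\frac{11063}{69012} - \frac{\sqrt{116230}}{345060} \approx 0.15932$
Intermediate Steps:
$d = -3$ ($d = 6 - 9 = -3$)
$H = -37$ ($H = -202 + 165 = -37$)
$u{\left(a \right)} = -37$
$\frac{\sqrt{-105231 + 221461} + 481 \left(-115\right)}{-345023 + u{\left(d \right)}} = \frac{\sqrt{-105231 + 221461} + 481 \left(-115\right)}{-345023 - 37} = \frac{\sqrt{116230} - 55315}{-345060} = \left(-55315 + \sqrt{116230}\right) \left(- \frac{1}{345060}\right) = \frac{11063}{69012} - \frac{\sqrt{116230}}{345060}$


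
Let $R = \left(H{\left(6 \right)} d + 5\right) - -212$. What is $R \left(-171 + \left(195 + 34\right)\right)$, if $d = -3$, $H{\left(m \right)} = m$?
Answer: $11542$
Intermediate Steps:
$R = 199$ ($R = \left(6 \left(-3\right) + 5\right) - -212 = \left(-18 + 5\right) + 212 = -13 + 212 = 199$)
$R \left(-171 + \left(195 + 34\right)\right) = 199 \left(-171 + \left(195 + 34\right)\right) = 199 \left(-171 + 229\right) = 199 \cdot 58 = 11542$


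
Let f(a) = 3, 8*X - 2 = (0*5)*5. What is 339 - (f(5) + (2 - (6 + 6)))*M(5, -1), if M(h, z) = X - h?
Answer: 1223/4 ≈ 305.75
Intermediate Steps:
X = ¼ (X = ¼ + ((0*5)*5)/8 = ¼ + (0*5)/8 = ¼ + (⅛)*0 = ¼ + 0 = ¼ ≈ 0.25000)
M(h, z) = ¼ - h
339 - (f(5) + (2 - (6 + 6)))*M(5, -1) = 339 - (3 + (2 - (6 + 6)))*(¼ - 1*5) = 339 - (3 + (2 - 1*12))*(¼ - 5) = 339 - (3 + (2 - 12))*(-19)/4 = 339 - (3 - 10)*(-19)/4 = 339 - (-7)*(-19)/4 = 339 - 1*133/4 = 339 - 133/4 = 1223/4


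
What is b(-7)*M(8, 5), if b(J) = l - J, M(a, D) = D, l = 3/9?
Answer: 110/3 ≈ 36.667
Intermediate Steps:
l = ⅓ (l = 3*(⅑) = ⅓ ≈ 0.33333)
b(J) = ⅓ - J
b(-7)*M(8, 5) = (⅓ - 1*(-7))*5 = (⅓ + 7)*5 = (22/3)*5 = 110/3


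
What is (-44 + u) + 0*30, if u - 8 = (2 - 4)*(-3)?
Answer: -30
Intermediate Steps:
u = 14 (u = 8 + (2 - 4)*(-3) = 8 - 2*(-3) = 8 + 6 = 14)
(-44 + u) + 0*30 = (-44 + 14) + 0*30 = -30 + 0 = -30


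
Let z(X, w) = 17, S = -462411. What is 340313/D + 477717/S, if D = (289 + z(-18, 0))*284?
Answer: 12872106275/4465040616 ≈ 2.8829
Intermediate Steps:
D = 86904 (D = (289 + 17)*284 = 306*284 = 86904)
340313/D + 477717/S = 340313/86904 + 477717/(-462411) = 340313*(1/86904) + 477717*(-1/462411) = 340313/86904 - 159239/154137 = 12872106275/4465040616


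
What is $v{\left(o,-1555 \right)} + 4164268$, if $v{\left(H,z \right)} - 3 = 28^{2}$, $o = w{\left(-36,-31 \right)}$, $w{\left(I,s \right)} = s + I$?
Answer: $4165055$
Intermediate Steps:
$w{\left(I,s \right)} = I + s$
$o = -67$ ($o = -36 - 31 = -67$)
$v{\left(H,z \right)} = 787$ ($v{\left(H,z \right)} = 3 + 28^{2} = 3 + 784 = 787$)
$v{\left(o,-1555 \right)} + 4164268 = 787 + 4164268 = 4165055$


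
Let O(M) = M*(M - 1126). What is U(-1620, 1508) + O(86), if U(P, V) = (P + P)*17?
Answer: -144520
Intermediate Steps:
U(P, V) = 34*P (U(P, V) = (2*P)*17 = 34*P)
O(M) = M*(-1126 + M)
U(-1620, 1508) + O(86) = 34*(-1620) + 86*(-1126 + 86) = -55080 + 86*(-1040) = -55080 - 89440 = -144520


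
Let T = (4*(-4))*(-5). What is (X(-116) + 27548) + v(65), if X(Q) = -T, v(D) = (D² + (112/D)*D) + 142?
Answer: 31947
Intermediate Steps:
T = 80 (T = -16*(-5) = 80)
v(D) = 254 + D² (v(D) = (D² + 112) + 142 = (112 + D²) + 142 = 254 + D²)
X(Q) = -80 (X(Q) = -1*80 = -80)
(X(-116) + 27548) + v(65) = (-80 + 27548) + (254 + 65²) = 27468 + (254 + 4225) = 27468 + 4479 = 31947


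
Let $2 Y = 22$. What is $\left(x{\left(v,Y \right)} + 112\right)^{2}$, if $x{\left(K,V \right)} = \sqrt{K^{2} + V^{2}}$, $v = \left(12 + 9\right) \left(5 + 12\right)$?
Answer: $\left(112 + \sqrt{127570}\right)^{2} \approx 2.2012 \cdot 10^{5}$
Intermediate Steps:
$Y = 11$ ($Y = \frac{1}{2} \cdot 22 = 11$)
$v = 357$ ($v = 21 \cdot 17 = 357$)
$\left(x{\left(v,Y \right)} + 112\right)^{2} = \left(\sqrt{357^{2} + 11^{2}} + 112\right)^{2} = \left(\sqrt{127449 + 121} + 112\right)^{2} = \left(\sqrt{127570} + 112\right)^{2} = \left(112 + \sqrt{127570}\right)^{2}$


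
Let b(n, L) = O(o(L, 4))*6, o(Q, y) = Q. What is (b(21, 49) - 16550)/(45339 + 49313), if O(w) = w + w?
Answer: -7981/47326 ≈ -0.16864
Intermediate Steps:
O(w) = 2*w
b(n, L) = 12*L (b(n, L) = (2*L)*6 = 12*L)
(b(21, 49) - 16550)/(45339 + 49313) = (12*49 - 16550)/(45339 + 49313) = (588 - 16550)/94652 = -15962*1/94652 = -7981/47326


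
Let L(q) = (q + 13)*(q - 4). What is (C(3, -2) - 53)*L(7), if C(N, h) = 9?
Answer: -2640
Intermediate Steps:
L(q) = (-4 + q)*(13 + q) (L(q) = (13 + q)*(-4 + q) = (-4 + q)*(13 + q))
(C(3, -2) - 53)*L(7) = (9 - 53)*(-52 + 7² + 9*7) = -44*(-52 + 49 + 63) = -44*60 = -2640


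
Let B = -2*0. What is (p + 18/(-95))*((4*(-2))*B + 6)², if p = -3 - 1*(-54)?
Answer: 173772/95 ≈ 1829.2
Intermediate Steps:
p = 51 (p = -3 + 54 = 51)
B = 0
(p + 18/(-95))*((4*(-2))*B + 6)² = (51 + 18/(-95))*((4*(-2))*0 + 6)² = (51 + 18*(-1/95))*(-8*0 + 6)² = (51 - 18/95)*(0 + 6)² = (4827/95)*6² = (4827/95)*36 = 173772/95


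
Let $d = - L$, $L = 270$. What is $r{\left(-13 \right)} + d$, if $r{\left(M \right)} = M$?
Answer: $-283$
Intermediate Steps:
$d = -270$ ($d = \left(-1\right) 270 = -270$)
$r{\left(-13 \right)} + d = -13 - 270 = -283$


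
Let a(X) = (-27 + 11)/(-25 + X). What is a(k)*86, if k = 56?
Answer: -1376/31 ≈ -44.387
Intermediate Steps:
a(X) = -16/(-25 + X)
a(k)*86 = -16/(-25 + 56)*86 = -16/31*86 = -1376/31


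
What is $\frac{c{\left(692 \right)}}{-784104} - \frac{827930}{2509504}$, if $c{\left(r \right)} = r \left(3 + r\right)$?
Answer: $- \frac{116006504905}{122982007776} \approx -0.94328$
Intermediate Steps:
$\frac{c{\left(692 \right)}}{-784104} - \frac{827930}{2509504} = \frac{692 \left(3 + 692\right)}{-784104} - \frac{827930}{2509504} = 692 \cdot 695 \left(- \frac{1}{784104}\right) - \frac{413965}{1254752} = 480940 \left(- \frac{1}{784104}\right) - \frac{413965}{1254752} = - \frac{120235}{196026} - \frac{413965}{1254752} = - \frac{116006504905}{122982007776}$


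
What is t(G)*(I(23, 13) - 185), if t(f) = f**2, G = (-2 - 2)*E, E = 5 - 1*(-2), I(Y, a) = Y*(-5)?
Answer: -235200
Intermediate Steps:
I(Y, a) = -5*Y
E = 7 (E = 5 + 2 = 7)
G = -28 (G = (-2 - 2)*7 = -4*7 = -28)
t(G)*(I(23, 13) - 185) = (-28)**2*(-5*23 - 185) = 784*(-115 - 185) = 784*(-300) = -235200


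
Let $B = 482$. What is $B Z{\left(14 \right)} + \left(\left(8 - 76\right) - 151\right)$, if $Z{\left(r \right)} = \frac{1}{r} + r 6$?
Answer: $\frac{282124}{7} \approx 40303.0$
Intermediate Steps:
$Z{\left(r \right)} = \frac{1}{r} + 6 r$
$B Z{\left(14 \right)} + \left(\left(8 - 76\right) - 151\right) = 482 \left(\frac{1}{14} + 6 \cdot 14\right) + \left(\left(8 - 76\right) - 151\right) = 482 \left(\frac{1}{14} + 84\right) - 219 = 482 \cdot \frac{1177}{14} - 219 = \frac{283657}{7} - 219 = \frac{282124}{7}$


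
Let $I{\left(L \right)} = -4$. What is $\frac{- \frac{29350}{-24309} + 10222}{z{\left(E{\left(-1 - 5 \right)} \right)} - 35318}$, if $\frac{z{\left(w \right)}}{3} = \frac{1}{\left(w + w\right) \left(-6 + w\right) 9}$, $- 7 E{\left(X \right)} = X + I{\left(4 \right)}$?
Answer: $- \frac{159050206720}{549469364727} \approx -0.28946$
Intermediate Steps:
$E{\left(X \right)} = \frac{4}{7} - \frac{X}{7}$ ($E{\left(X \right)} = - \frac{X - 4}{7} = - \frac{-4 + X}{7} = \frac{4}{7} - \frac{X}{7}$)
$z{\left(w \right)} = \frac{1}{6 w \left(-6 + w\right)}$ ($z{\left(w \right)} = \frac{3}{\left(w + w\right) \left(-6 + w\right) 9} = \frac{3}{2 w \left(-6 + w\right) 9} = \frac{3}{18 w \left(-6 + w\right)} = 3 \frac{1}{18 w \left(-6 + w\right)} = \frac{1}{6 w \left(-6 + w\right)}$)
$\frac{- \frac{29350}{-24309} + 10222}{z{\left(E{\left(-1 - 5 \right)} \right)} - 35318} = \frac{- \frac{29350}{-24309} + 10222}{\frac{1}{6 \left(\frac{4}{7} - \frac{-1 - 5}{7}\right) \left(-6 - \left(- \frac{4}{7} + \frac{-1 - 5}{7}\right)\right)} - 35318} = \frac{\left(-29350\right) \left(- \frac{1}{24309}\right) + 10222}{\frac{1}{6 \left(\frac{4}{7} - \frac{-1 - 5}{7}\right) \left(-6 - \left(- \frac{4}{7} + \frac{-1 - 5}{7}\right)\right)} - 35318} = \frac{\frac{29350}{24309} + 10222}{\frac{1}{6 \left(\frac{4}{7} - - \frac{6}{7}\right) \left(-6 + \left(\frac{4}{7} - - \frac{6}{7}\right)\right)} - 35318} = \frac{248515948}{24309 \left(\frac{1}{6 \left(\frac{4}{7} + \frac{6}{7}\right) \left(-6 + \left(\frac{4}{7} + \frac{6}{7}\right)\right)} - 35318\right)} = \frac{248515948}{24309 \left(\frac{1}{6 \cdot \frac{10}{7} \left(-6 + \frac{10}{7}\right)} - 35318\right)} = \frac{248515948}{24309 \left(\frac{1}{6} \cdot \frac{7}{10} \frac{1}{- \frac{32}{7}} - 35318\right)} = \frac{248515948}{24309 \left(\frac{1}{6} \cdot \frac{7}{10} \left(- \frac{7}{32}\right) - 35318\right)} = \frac{248515948}{24309 \left(- \frac{49}{1920} - 35318\right)} = \frac{248515948}{24309 \left(- \frac{67810609}{1920}\right)} = \frac{248515948}{24309} \left(- \frac{1920}{67810609}\right) = - \frac{159050206720}{549469364727}$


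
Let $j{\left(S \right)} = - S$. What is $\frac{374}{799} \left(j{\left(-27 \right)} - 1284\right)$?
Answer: $- \frac{27654}{47} \approx -588.38$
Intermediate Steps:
$\frac{374}{799} \left(j{\left(-27 \right)} - 1284\right) = \frac{374}{799} \left(\left(-1\right) \left(-27\right) - 1284\right) = 374 \cdot \frac{1}{799} \left(27 - 1284\right) = \frac{22}{47} \left(-1257\right) = - \frac{27654}{47}$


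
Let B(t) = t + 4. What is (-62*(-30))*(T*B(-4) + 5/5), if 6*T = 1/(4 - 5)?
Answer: 1860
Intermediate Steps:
B(t) = 4 + t
T = -⅙ (T = 1/(6*(4 - 5)) = (⅙)/(-1) = (⅙)*(-1) = -⅙ ≈ -0.16667)
(-62*(-30))*(T*B(-4) + 5/5) = (-62*(-30))*(-(4 - 4)/6 + 5/5) = 1860*(-⅙*0 + 5*(⅕)) = 1860*(0 + 1) = 1860*1 = 1860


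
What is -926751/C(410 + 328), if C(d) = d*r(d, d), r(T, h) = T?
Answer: -308917/181548 ≈ -1.7016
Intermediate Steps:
C(d) = d² (C(d) = d*d = d²)
-926751/C(410 + 328) = -926751/(410 + 328)² = -926751/(738²) = -926751/544644 = -926751*1/544644 = -308917/181548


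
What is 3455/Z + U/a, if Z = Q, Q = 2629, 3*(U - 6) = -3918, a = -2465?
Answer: 2386855/1296097 ≈ 1.8416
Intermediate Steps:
U = -1300 (U = 6 + (1/3)*(-3918) = 6 - 1306 = -1300)
Z = 2629
3455/Z + U/a = 3455/2629 - 1300/(-2465) = 3455*(1/2629) - 1300*(-1/2465) = 3455/2629 + 260/493 = 2386855/1296097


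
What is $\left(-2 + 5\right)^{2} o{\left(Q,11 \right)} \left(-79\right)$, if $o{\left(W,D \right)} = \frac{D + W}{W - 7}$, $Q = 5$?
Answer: $5688$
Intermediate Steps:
$o{\left(W,D \right)} = \frac{D + W}{-7 + W}$
$\left(-2 + 5\right)^{2} o{\left(Q,11 \right)} \left(-79\right) = \left(-2 + 5\right)^{2} \frac{11 + 5}{-7 + 5} \left(-79\right) = 3^{2} \frac{1}{-2} \cdot 16 \left(-79\right) = 9 \left(\left(- \frac{1}{2}\right) 16\right) \left(-79\right) = 9 \left(-8\right) \left(-79\right) = \left(-72\right) \left(-79\right) = 5688$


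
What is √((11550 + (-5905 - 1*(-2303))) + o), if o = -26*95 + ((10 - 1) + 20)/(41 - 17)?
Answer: √789006/12 ≈ 74.022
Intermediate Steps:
o = -59251/24 (o = -2470 + (9 + 20)/24 = -2470 + 29*(1/24) = -2470 + 29/24 = -59251/24 ≈ -2468.8)
√((11550 + (-5905 - 1*(-2303))) + o) = √((11550 + (-5905 - 1*(-2303))) - 59251/24) = √((11550 + (-5905 + 2303)) - 59251/24) = √((11550 - 3602) - 59251/24) = √(7948 - 59251/24) = √(131501/24) = √789006/12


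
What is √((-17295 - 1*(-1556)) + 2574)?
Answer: I*√13165 ≈ 114.74*I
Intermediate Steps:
√((-17295 - 1*(-1556)) + 2574) = √((-17295 + 1556) + 2574) = √(-15739 + 2574) = √(-13165) = I*√13165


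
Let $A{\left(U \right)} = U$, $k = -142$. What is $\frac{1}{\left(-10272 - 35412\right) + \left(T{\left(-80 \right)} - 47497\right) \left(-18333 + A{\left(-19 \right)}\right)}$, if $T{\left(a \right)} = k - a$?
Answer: $\frac{1}{872757084} \approx 1.1458 \cdot 10^{-9}$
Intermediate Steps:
$T{\left(a \right)} = -142 - a$
$\frac{1}{\left(-10272 - 35412\right) + \left(T{\left(-80 \right)} - 47497\right) \left(-18333 + A{\left(-19 \right)}\right)} = \frac{1}{\left(-10272 - 35412\right) + \left(\left(-142 - -80\right) - 47497\right) \left(-18333 - 19\right)} = \frac{1}{-45684 + \left(\left(-142 + 80\right) - 47497\right) \left(-18352\right)} = \frac{1}{-45684 + \left(-62 - 47497\right) \left(-18352\right)} = \frac{1}{-45684 - -872802768} = \frac{1}{-45684 + 872802768} = \frac{1}{872757084}$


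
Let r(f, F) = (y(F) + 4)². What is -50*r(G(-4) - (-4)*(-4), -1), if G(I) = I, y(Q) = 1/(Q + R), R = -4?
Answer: -722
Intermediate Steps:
y(Q) = 1/(-4 + Q) (y(Q) = 1/(Q - 4) = 1/(-4 + Q))
r(f, F) = (4 + 1/(-4 + F))² (r(f, F) = (1/(-4 + F) + 4)² = (4 + 1/(-4 + F))²)
-50*r(G(-4) - (-4)*(-4), -1) = -50*(-15 + 4*(-1))²/(-4 - 1)² = -50*(-15 - 4)²/(-5)² = -50*(-19)²/25 = -18050/25 = -50*361/25 = -722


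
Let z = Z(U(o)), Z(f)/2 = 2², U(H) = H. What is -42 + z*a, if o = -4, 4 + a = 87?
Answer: 622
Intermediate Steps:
a = 83 (a = -4 + 87 = 83)
Z(f) = 8 (Z(f) = 2*2² = 2*4 = 8)
z = 8
-42 + z*a = -42 + 8*83 = -42 + 664 = 622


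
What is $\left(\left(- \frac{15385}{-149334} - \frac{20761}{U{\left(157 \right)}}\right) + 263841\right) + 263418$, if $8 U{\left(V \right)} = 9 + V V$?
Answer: $\frac{970744836282443}{1841138886} \approx 5.2725 \cdot 10^{5}$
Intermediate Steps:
$U{\left(V \right)} = \frac{9}{8} + \frac{V^{2}}{8}$ ($U{\left(V \right)} = \frac{9 + V V}{8} = \frac{9 + V^{2}}{8} = \frac{9}{8} + \frac{V^{2}}{8}$)
$\left(\left(- \frac{15385}{-149334} - \frac{20761}{U{\left(157 \right)}}\right) + 263841\right) + 263418 = \left(\left(- \frac{15385}{-149334} - \frac{20761}{\frac{9}{8} + \frac{157^{2}}{8}}\right) + 263841\right) + 263418 = \left(\left(\left(-15385\right) \left(- \frac{1}{149334}\right) - \frac{20761}{\frac{9}{8} + \frac{1}{8} \cdot 24649}\right) + 263841\right) + 263418 = \left(\left(\frac{15385}{149334} - \frac{20761}{\frac{9}{8} + \frac{24649}{8}}\right) + 263841\right) + 263418 = \left(\left(\frac{15385}{149334} - \frac{20761}{\frac{12329}{4}}\right) + 263841\right) + 263418 = \left(\left(\frac{15385}{149334} - \frac{83044}{12329}\right) + 263841\right) + 263418 = \left(- \frac{12211611031}{1841138886} + 263841\right) + 263418 = \frac{485755713210095}{1841138886} + 263418 = \frac{970744836282443}{1841138886}$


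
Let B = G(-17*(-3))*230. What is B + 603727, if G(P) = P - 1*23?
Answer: 610167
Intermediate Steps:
G(P) = -23 + P (G(P) = P - 23 = -23 + P)
B = 6440 (B = (-23 - 17*(-3))*230 = (-23 + 51)*230 = 28*230 = 6440)
B + 603727 = 6440 + 603727 = 610167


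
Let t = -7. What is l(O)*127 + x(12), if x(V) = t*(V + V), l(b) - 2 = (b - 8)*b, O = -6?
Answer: 10754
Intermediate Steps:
l(b) = 2 + b*(-8 + b) (l(b) = 2 + (b - 8)*b = 2 + (-8 + b)*b = 2 + b*(-8 + b))
x(V) = -14*V (x(V) = -7*(V + V) = -14*V)
l(O)*127 + x(12) = (2 + (-6)² - 8*(-6))*127 - 14*12 = (2 + 36 + 48)*127 - 168 = 86*127 - 168 = 10922 - 168 = 10754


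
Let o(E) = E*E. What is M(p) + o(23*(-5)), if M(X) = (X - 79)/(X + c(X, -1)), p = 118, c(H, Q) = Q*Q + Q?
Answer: 1560589/118 ≈ 13225.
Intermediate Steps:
c(H, Q) = Q + Q² (c(H, Q) = Q² + Q = Q + Q²)
M(X) = (-79 + X)/X (M(X) = (X - 79)/(X - (1 - 1)) = (-79 + X)/(X - 1*0) = (-79 + X)/(X + 0) = (-79 + X)/X)
o(E) = E²
M(p) + o(23*(-5)) = (-79 + 118)/118 + (23*(-5))² = (1/118)*39 + (-115)² = 39/118 + 13225 = 1560589/118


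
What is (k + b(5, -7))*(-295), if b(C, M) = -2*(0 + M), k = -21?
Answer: 2065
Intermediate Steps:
b(C, M) = -2*M
(k + b(5, -7))*(-295) = (-21 - 2*(-7))*(-295) = (-21 + 14)*(-295) = -7*(-295) = 2065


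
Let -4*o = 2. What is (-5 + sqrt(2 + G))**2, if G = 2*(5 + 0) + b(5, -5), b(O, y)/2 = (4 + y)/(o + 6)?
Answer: 403/11 - 80*sqrt(22)/11 ≈ 2.5243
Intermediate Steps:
o = -1/2 (o = -1/4*2 = -1/2 ≈ -0.50000)
b(O, y) = 16/11 + 4*y/11 (b(O, y) = 2*((4 + y)/(-1/2 + 6)) = 2*((4 + y)/(11/2)) = 2*((4 + y)*(2/11)) = 2*(8/11 + 2*y/11) = 16/11 + 4*y/11)
G = 106/11 (G = 2*(5 + 0) + (16/11 + (4/11)*(-5)) = 2*5 + (16/11 - 20/11) = 10 - 4/11 = 106/11 ≈ 9.6364)
(-5 + sqrt(2 + G))**2 = (-5 + sqrt(2 + 106/11))**2 = (-5 + sqrt(128/11))**2 = (-5 + 8*sqrt(22)/11)**2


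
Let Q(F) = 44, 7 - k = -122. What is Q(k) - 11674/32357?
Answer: 108618/2489 ≈ 43.639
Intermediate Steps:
k = 129 (k = 7 - 1*(-122) = 7 + 122 = 129)
Q(k) - 11674/32357 = 44 - 11674/32357 = 44 - 11674*1/32357 = 44 - 898/2489 = 108618/2489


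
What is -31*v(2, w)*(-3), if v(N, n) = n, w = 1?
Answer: 93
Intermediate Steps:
-31*v(2, w)*(-3) = -31*1*(-3) = -31*(-3) = 93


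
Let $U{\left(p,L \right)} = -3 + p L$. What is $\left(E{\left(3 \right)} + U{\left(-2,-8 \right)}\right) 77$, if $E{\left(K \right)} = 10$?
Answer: $1771$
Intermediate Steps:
$U{\left(p,L \right)} = -3 + L p$
$\left(E{\left(3 \right)} + U{\left(-2,-8 \right)}\right) 77 = \left(10 - -13\right) 77 = \left(10 + \left(-3 + 16\right)\right) 77 = \left(10 + 13\right) 77 = 23 \cdot 77 = 1771$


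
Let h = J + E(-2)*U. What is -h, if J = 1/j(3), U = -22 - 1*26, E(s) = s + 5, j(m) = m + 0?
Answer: 431/3 ≈ 143.67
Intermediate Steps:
j(m) = m
E(s) = 5 + s
U = -48 (U = -22 - 26 = -48)
J = ⅓ (J = 1/3 = ⅓ ≈ 0.33333)
h = -431/3 (h = ⅓ + (5 - 2)*(-48) = ⅓ + 3*(-48) = ⅓ - 144 = -431/3 ≈ -143.67)
-h = -1*(-431/3) = 431/3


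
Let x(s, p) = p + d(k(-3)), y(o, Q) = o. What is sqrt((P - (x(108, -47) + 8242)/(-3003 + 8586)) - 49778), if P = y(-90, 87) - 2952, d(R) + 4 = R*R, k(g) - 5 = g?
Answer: I*sqrt(1646439289665)/5583 ≈ 229.83*I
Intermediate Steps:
k(g) = 5 + g
d(R) = -4 + R**2 (d(R) = -4 + R*R = -4 + R**2)
x(s, p) = p (x(s, p) = p + (-4 + (5 - 3)**2) = p + (-4 + 2**2) = p + (-4 + 4) = p + 0 = p)
P = -3042 (P = -90 - 2952 = -3042)
sqrt((P - (x(108, -47) + 8242)/(-3003 + 8586)) - 49778) = sqrt((-3042 - (-47 + 8242)/(-3003 + 8586)) - 49778) = sqrt((-3042 - 8195/5583) - 49778) = sqrt(-16991681/5583 - 49778) = sqrt(-294902255/5583) = I*sqrt(1646439289665)/5583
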